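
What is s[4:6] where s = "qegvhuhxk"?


Input string: 'qegvhuhxk'
Operation: slice [4:6]
Extract characters: s[4]='h', s[5]='u'
Result: hu


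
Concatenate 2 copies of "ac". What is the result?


Input string: 'ac'
Operation: repeat 2 times
Concatenation: 'ac' + 'ac'
Result: acac


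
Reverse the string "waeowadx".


Input string: 'waeowadx'
Operation: reverse character order
Original order: 'w' -> 'a' -> 'e' -> 'o' -> 'w' -> 'a' -> 'd' -> 'x'
Reversed order: 'x' -> 'd' -> 'a' -> 'w' -> 'o' -> 'e' -> 'a' -> 'w'
Result: xdawoeaw


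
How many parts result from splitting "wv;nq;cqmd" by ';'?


Input string: 'wv;nq;cqmd'
Delimiter: ';'
Split result: 'wv', 'nq', 'cqmd'
Number of parts: 3


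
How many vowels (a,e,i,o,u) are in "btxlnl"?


Input string: 'btxlnl'
Operation: count vowels (a, e, i, o, u)
Scan: s[0]='b', s[1]='t', s[2]='x', s[3]='l', s[4]='n', s[5]='l'
Vowels found: 0
Result: 0


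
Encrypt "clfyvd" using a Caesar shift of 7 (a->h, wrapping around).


Input: 'clfyvd', shift = 7
Operation: for each letter, (position + 7) mod 26
Mapping: 'c'(2+7=9)->'j', 'l'(11+7=18)->'s', 'f'(5+7=12)->'m', 'y'(24+7=31, 31 mod 26=5)->'f', 'v'(21+7=28, 28 mod 26=2)->'c', 'd'(3+7=10)->'k'
Result: jsmfck


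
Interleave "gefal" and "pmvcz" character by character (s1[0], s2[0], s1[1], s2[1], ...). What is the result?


String 1: 'gefal'
String 2: 'pmvcz'
Operation: alternate characters
Pairs: 'g'+'p', 'e'+'m', 'f'+'v', 'a'+'c', 'l'+'z'
Result: gpemfvaclz


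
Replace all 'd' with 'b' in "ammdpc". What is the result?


Input string: 'ammdpc'
Operation: replace 'd' with 'b'
Positions of 'd': 3
After replacement: ammbpc


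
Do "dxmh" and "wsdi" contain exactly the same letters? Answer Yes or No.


String 1: 'dxmh' -> sorted: 'dhmx'
String 2: 'wsdi' -> sorted: 'disw'
Compare sorted forms: 'dhmx' != 'disw'
Anagram: No


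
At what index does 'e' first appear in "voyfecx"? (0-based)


Input string: 'voyfecx'
Target: 'e'
Scanning left to right: s[0]='v', s[1]='o', s[2]='y', s[3]='f', s[4]='e'
First match at index: 4


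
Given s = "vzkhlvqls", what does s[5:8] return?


Input string: 'vzkhlvqls'
Operation: slice [5:8]
Extract characters: s[5]='v', s[6]='q', s[7]='l'
Result: vql


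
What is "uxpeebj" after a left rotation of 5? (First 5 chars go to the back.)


Input: 'uxpeebj', shift = 5
Operation: split at index 5 and swap parts
Front part s[0:5] = 'uxpee'
Back part s[5:] = 'bj'
Rotated = back + front = 'bj' + 'uxpee'
Result: bjuxpee


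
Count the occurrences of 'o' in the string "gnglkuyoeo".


Input string: 'gnglkuyoeo'
Target character: 'o'
Scan each position: s[7]='o', s[9]='o'
Matches found at indices: 7, 9
Total: 2


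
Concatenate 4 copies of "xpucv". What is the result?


Input string: 'xpucv'
Operation: repeat 4 times
Concatenation: 'xpucv' + 'xpucv' + 'xpucv' + 'xpucv'
Result: xpucvxpucvxpucvxpucv


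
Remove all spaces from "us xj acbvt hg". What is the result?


Input string: 'us xj acbvt hg'
Operation: remove all spaces
Words: 'us', 'xj', 'acbvt', 'hg'
Join without spaces: usxjacbvthg


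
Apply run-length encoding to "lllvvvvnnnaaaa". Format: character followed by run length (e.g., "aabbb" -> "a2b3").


Input: 'lllvvvvnnnaaaa'
Operation: identify consecutive runs
Runs: 'lll' -> l3, 'vvvv' -> v4, 'nnn' -> n3, 'aaaa' -> a4
Encoded: l3v4n3a4


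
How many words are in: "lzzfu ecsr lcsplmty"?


Input string: 'lzzfu ecsr lcsplmty'
Operation: split by spaces
Words found: 'lzzfu', 'ecsr', 'lcsplmty'
Word count: 3


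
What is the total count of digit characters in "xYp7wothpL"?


Input string: 'xYp7wothpL'
Operation: count digit characters (0-9)
Scan: 'x', 'Y', 'p', '7'(digit), 'w', 'o', 't', 'h', 'p', 'L'
Digits found: 1
Result: 1


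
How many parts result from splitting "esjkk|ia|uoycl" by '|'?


Input string: 'esjkk|ia|uoycl'
Delimiter: '|'
Split result: 'esjkk', 'ia', 'uoycl'
Number of parts: 3


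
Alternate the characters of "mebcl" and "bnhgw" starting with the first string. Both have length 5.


String 1: 'mebcl'
String 2: 'bnhgw'
Operation: alternate characters
Pairs: 'm'+'b', 'e'+'n', 'b'+'h', 'c'+'g', 'l'+'w'
Result: mbenbhcglw


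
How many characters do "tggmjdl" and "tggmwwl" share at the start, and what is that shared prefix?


String 1: 'tggmjdl'
String 2: 'tggmwwl'
Compare position by position:
pos 0: 't' vs 't' match
pos 1: 'g' vs 'g' match
pos 2: 'g' vs 'g' match
pos 3: 'm' vs 'm' match
pos 4: 'j' vs 'w' differ -> stop
Longest common prefix: "tggm" (length 4)


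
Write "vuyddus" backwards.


Input string: 'vuyddus'
Operation: reverse character order
Original order: 'v' -> 'u' -> 'y' -> 'd' -> 'd' -> 'u' -> 's'
Reversed order: 's' -> 'u' -> 'd' -> 'd' -> 'y' -> 'u' -> 'v'
Result: suddyuv


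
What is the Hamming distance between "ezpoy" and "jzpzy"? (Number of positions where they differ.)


String 1: 'ezpoy'
String 2: 'jzpzy'
Compare each position: pos 0: 'e'!='j', pos 1: 'z'=='z', pos 2: 'p'=='p', pos 3: 'o'!='z', pos 4: 'y'=='y'
Differing positions: 2
Hamming distance: 2


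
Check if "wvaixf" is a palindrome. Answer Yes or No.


Input string: 'wvaixf'
Reversed: 'fxiavw'
Compare pairs: s[0]='w' vs s[5]='f' (mismatch), s[1]='v' vs s[4]='x' (mismatch), s[2]='a' vs s[3]='i' (mismatch)
Palindrome: No


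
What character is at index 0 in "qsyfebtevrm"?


Input string: 'qsyfebtevrm'
Operation: get character at index 0
Index mapping: s[0]='q'
Result: 'q'


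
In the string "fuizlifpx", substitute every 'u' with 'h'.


Input string: 'fuizlifpx'
Operation: replace 'u' with 'h'
Positions of 'u': 1
After replacement: fhizlifpx


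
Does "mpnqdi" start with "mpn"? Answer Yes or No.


Input string: 'mpnqdi'
Prefix to check: 'mpn'
First 3 characters of input: 'mpn'
Match: True
Result: Yes


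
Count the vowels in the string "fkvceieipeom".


Input string: 'fkvceieipeom'
Operation: count vowels (a, e, i, o, u)
Scan: s[0]='f', s[1]='k', s[2]='v', s[3]='c', s[4]='e' (vowel), s[5]='i' (vowel), s[6]='e' (vowel), s[7]='i' (vowel), s[8]='p', s[9]='e' (vowel), s[10]='o' (vowel), s[11]='m'
Vowels found: 6
Result: 6


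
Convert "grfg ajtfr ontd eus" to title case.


Input string: 'grfg ajtfr ontd eus'
Operation: capitalize first letter of each word
Word transformations: 'grfg'->'Grfg', 'ajtfr'->'Ajtfr', 'ontd'->'Ontd', 'eus'->'Eus'
Result: Grfg Ajtfr Ontd Eus


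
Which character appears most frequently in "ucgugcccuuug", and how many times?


Input: 'ucgugcccuuug'
Operation: tally each character
Counts: 'c':4, 'g':3, 'u':5
Maximum: 'u' appears 5 times


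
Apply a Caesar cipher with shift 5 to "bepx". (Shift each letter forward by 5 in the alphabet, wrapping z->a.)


Input: 'bepx', shift = 5
Operation: for each letter, (position + 5) mod 26
Mapping: 'b'(1+5=6)->'g', 'e'(4+5=9)->'j', 'p'(15+5=20)->'u', 'x'(23+5=28, 28 mod 26=2)->'c'
Result: gjuc


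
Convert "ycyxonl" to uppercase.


Input string: 'ycyxonl'
Operation: convert each letter to uppercase
Mapping: 'y'->'Y', 'c'->'C', 'y'->'Y', 'x'->'X', 'o'->'O', 'n'->'N', 'l'->'L'
Result: YCYXONL


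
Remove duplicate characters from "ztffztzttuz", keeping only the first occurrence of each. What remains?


Input: 'ztffztzttuz'
Operation: keep first occurrence of each character
Scan: s[0]='z' new -> keep; s[1]='t' new -> keep; s[2]='f' new -> keep; s[3]='f' seen -> skip; s[4]='z' seen -> skip; s[5]='t' seen -> skip; s[6]='z' seen -> skip; s[7]='t' seen -> skip; s[8]='t' seen -> skip; s[9]='u' new -> keep; s[10]='z' seen -> skip
Result: ztfu


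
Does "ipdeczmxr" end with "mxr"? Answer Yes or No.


Input string: 'ipdeczmxr'
Suffix to check: 'mxr'
Last 3 characters of input: 'mxr'
Match: True
Result: Yes


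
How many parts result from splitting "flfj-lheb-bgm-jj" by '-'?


Input string: 'flfj-lheb-bgm-jj'
Delimiter: '-'
Split result: 'flfj', 'lheb', 'bgm', 'jj'
Number of parts: 4


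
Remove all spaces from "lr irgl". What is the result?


Input string: 'lr irgl'
Operation: remove all spaces
Words: 'lr', 'irgl'
Join without spaces: lrirgl


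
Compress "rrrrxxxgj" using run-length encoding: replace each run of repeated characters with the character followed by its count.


Input: 'rrrrxxxgj'
Operation: identify consecutive runs
Runs: 'rrrr' -> r4, 'xxx' -> x3, 'g' -> g1, 'j' -> j1
Encoded: r4x3g1j1


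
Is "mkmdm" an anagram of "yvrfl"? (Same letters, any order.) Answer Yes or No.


String 1: 'yvrfl' -> sorted: 'flrvy'
String 2: 'mkmdm' -> sorted: 'dkmmm'
Compare sorted forms: 'flrvy' != 'dkmmm'
Anagram: No


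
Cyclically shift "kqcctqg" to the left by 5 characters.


Input: 'kqcctqg', shift = 5
Operation: split at index 5 and swap parts
Front part s[0:5] = 'kqcct'
Back part s[5:] = 'qg'
Rotated = back + front = 'qg' + 'kqcct'
Result: qgkqcct


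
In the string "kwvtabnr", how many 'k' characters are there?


Input string: 'kwvtabnr'
Target character: 'k'
Scan each position: s[0]='k'
Matches found at indices: 0
Total: 1


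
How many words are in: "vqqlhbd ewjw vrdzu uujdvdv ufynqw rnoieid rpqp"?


Input string: 'vqqlhbd ewjw vrdzu uujdvdv ufynqw rnoieid rpqp'
Operation: split by spaces
Words found: 'vqqlhbd', 'ewjw', 'vrdzu', 'uujdvdv', 'ufynqw', 'rnoieid', 'rpqp'
Word count: 7


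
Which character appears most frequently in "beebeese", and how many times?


Input: 'beebeese'
Operation: tally each character
Counts: 'b':2, 'e':5, 's':1
Maximum: 'e' appears 5 times


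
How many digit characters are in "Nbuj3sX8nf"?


Input string: 'Nbuj3sX8nf'
Operation: count digit characters (0-9)
Scan: 'N', 'b', 'u', 'j', '3'(digit), 's', 'X', '8'(digit), 'n', 'f'
Digits found: 2
Result: 2


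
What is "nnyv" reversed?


Input string: 'nnyv'
Operation: reverse character order
Original order: 'n' -> 'n' -> 'y' -> 'v'
Reversed order: 'v' -> 'y' -> 'n' -> 'n'
Result: vynn


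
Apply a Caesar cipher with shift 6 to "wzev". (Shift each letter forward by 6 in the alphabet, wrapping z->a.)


Input: 'wzev', shift = 6
Operation: for each letter, (position + 6) mod 26
Mapping: 'w'(22+6=28, 28 mod 26=2)->'c', 'z'(25+6=31, 31 mod 26=5)->'f', 'e'(4+6=10)->'k', 'v'(21+6=27, 27 mod 26=1)->'b'
Result: cfkb


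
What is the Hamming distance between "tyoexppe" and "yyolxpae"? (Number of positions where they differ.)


String 1: 'tyoexppe'
String 2: 'yyolxpae'
Compare each position: pos 0: 't'!='y', pos 1: 'y'=='y', pos 2: 'o'=='o', pos 3: 'e'!='l', pos 4: 'x'=='x', pos 5: 'p'=='p', pos 6: 'p'!='a', pos 7: 'e'=='e'
Differing positions: 3
Hamming distance: 3


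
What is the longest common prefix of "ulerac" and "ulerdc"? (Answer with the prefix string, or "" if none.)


String 1: 'ulerac'
String 2: 'ulerdc'
Compare position by position:
pos 0: 'u' vs 'u' match
pos 1: 'l' vs 'l' match
pos 2: 'e' vs 'e' match
pos 3: 'r' vs 'r' match
pos 4: 'a' vs 'd' differ -> stop
Longest common prefix: "uler" (length 4)


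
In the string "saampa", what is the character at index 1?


Input string: 'saampa'
Operation: get character at index 1
Index mapping: s[0]='s', s[1]='a'
Result: 'a'


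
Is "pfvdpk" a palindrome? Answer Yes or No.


Input string: 'pfvdpk'
Reversed: 'kpdvfp'
Compare pairs: s[0]='p' vs s[5]='k' (mismatch), s[1]='f' vs s[4]='p' (mismatch), s[2]='v' vs s[3]='d' (mismatch)
Palindrome: No


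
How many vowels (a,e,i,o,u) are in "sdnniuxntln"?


Input string: 'sdnniuxntln'
Operation: count vowels (a, e, i, o, u)
Scan: s[0]='s', s[1]='d', s[2]='n', s[3]='n', s[4]='i' (vowel), s[5]='u' (vowel), s[6]='x', s[7]='n', s[8]='t', s[9]='l', s[10]='n'
Vowels found: 2
Result: 2


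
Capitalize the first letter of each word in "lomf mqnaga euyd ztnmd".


Input string: 'lomf mqnaga euyd ztnmd'
Operation: capitalize first letter of each word
Word transformations: 'lomf'->'Lomf', 'mqnaga'->'Mqnaga', 'euyd'->'Euyd', 'ztnmd'->'Ztnmd'
Result: Lomf Mqnaga Euyd Ztnmd


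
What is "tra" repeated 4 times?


Input string: 'tra'
Operation: repeat 4 times
Concatenation: 'tra' + 'tra' + 'tra' + 'tra'
Result: tratratratra


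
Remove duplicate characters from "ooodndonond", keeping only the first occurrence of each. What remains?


Input: 'ooodndonond'
Operation: keep first occurrence of each character
Scan: s[0]='o' new -> keep; s[1]='o' seen -> skip; s[2]='o' seen -> skip; s[3]='d' new -> keep; s[4]='n' new -> keep; s[5]='d' seen -> skip; s[6]='o' seen -> skip; s[7]='n' seen -> skip; s[8]='o' seen -> skip; s[9]='n' seen -> skip; s[10]='d' seen -> skip
Result: odn


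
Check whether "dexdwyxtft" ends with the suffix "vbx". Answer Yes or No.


Input string: 'dexdwyxtft'
Suffix to check: 'vbx'
Last 3 characters of input: 'tft'
Match: False
Result: No


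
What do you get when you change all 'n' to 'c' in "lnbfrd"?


Input string: 'lnbfrd'
Operation: replace 'n' with 'c'
Positions of 'n': 1
After replacement: lcbfrd


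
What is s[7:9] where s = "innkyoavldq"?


Input string: 'innkyoavldq'
Operation: slice [7:9]
Extract characters: s[7]='v', s[8]='l'
Result: vl


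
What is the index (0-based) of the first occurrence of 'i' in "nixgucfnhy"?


Input string: 'nixgucfnhy'
Target: 'i'
Scanning left to right: s[0]='n', s[1]='i'
First match at index: 1


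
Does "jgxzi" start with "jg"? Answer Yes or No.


Input string: 'jgxzi'
Prefix to check: 'jg'
First 2 characters of input: 'jg'
Match: True
Result: Yes


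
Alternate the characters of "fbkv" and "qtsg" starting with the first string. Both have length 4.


String 1: 'fbkv'
String 2: 'qtsg'
Operation: alternate characters
Pairs: 'f'+'q', 'b'+'t', 'k'+'s', 'v'+'g'
Result: fqbtksvg


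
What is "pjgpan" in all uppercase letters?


Input string: 'pjgpan'
Operation: convert each letter to uppercase
Mapping: 'p'->'P', 'j'->'J', 'g'->'G', 'p'->'P', 'a'->'A', 'n'->'N'
Result: PJGPAN


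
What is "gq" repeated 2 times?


Input string: 'gq'
Operation: repeat 2 times
Concatenation: 'gq' + 'gq'
Result: gqgq


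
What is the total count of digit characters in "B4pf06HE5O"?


Input string: 'B4pf06HE5O'
Operation: count digit characters (0-9)
Scan: 'B', '4'(digit), 'p', 'f', '0'(digit), '6'(digit), 'H', 'E', '5'(digit), 'O'
Digits found: 4
Result: 4


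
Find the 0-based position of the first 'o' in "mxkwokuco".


Input string: 'mxkwokuco'
Target: 'o'
Scanning left to right: s[0]='m', s[1]='x', s[2]='k', s[3]='w', s[4]='o'
First match at index: 4


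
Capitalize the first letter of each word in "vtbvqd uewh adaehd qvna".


Input string: 'vtbvqd uewh adaehd qvna'
Operation: capitalize first letter of each word
Word transformations: 'vtbvqd'->'Vtbvqd', 'uewh'->'Uewh', 'adaehd'->'Adaehd', 'qvna'->'Qvna'
Result: Vtbvqd Uewh Adaehd Qvna


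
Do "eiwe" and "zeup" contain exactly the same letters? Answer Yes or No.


String 1: 'eiwe' -> sorted: 'eeiw'
String 2: 'zeup' -> sorted: 'epuz'
Compare sorted forms: 'eeiw' != 'epuz'
Anagram: No


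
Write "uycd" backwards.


Input string: 'uycd'
Operation: reverse character order
Original order: 'u' -> 'y' -> 'c' -> 'd'
Reversed order: 'd' -> 'c' -> 'y' -> 'u'
Result: dcyu


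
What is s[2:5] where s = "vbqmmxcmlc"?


Input string: 'vbqmmxcmlc'
Operation: slice [2:5]
Extract characters: s[2]='q', s[3]='m', s[4]='m'
Result: qmm


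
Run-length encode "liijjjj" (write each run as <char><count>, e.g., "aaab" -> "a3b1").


Input: 'liijjjj'
Operation: identify consecutive runs
Runs: 'l' -> l1, 'ii' -> i2, 'jjjj' -> j4
Encoded: l1i2j4


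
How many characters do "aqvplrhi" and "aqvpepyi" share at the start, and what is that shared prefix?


String 1: 'aqvplrhi'
String 2: 'aqvpepyi'
Compare position by position:
pos 0: 'a' vs 'a' match
pos 1: 'q' vs 'q' match
pos 2: 'v' vs 'v' match
pos 3: 'p' vs 'p' match
pos 4: 'l' vs 'e' differ -> stop
Longest common prefix: "aqvp" (length 4)


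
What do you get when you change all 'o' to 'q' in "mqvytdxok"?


Input string: 'mqvytdxok'
Operation: replace 'o' with 'q'
Positions of 'o': 7
After replacement: mqvytdxqk


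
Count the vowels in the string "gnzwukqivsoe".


Input string: 'gnzwukqivsoe'
Operation: count vowels (a, e, i, o, u)
Scan: s[0]='g', s[1]='n', s[2]='z', s[3]='w', s[4]='u' (vowel), s[5]='k', s[6]='q', s[7]='i' (vowel), s[8]='v', s[9]='s', s[10]='o' (vowel), s[11]='e' (vowel)
Vowels found: 4
Result: 4


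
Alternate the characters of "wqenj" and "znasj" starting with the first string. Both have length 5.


String 1: 'wqenj'
String 2: 'znasj'
Operation: alternate characters
Pairs: 'w'+'z', 'q'+'n', 'e'+'a', 'n'+'s', 'j'+'j'
Result: wzqneansjj


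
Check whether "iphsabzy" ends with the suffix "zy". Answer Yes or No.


Input string: 'iphsabzy'
Suffix to check: 'zy'
Last 2 characters of input: 'zy'
Match: True
Result: Yes


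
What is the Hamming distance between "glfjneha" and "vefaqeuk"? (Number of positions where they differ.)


String 1: 'glfjneha'
String 2: 'vefaqeuk'
Compare each position: pos 0: 'g'!='v', pos 1: 'l'!='e', pos 2: 'f'=='f', pos 3: 'j'!='a', pos 4: 'n'!='q', pos 5: 'e'=='e', pos 6: 'h'!='u', pos 7: 'a'!='k'
Differing positions: 6
Hamming distance: 6


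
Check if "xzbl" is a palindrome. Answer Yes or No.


Input string: 'xzbl'
Reversed: 'lbzx'
Compare pairs: s[0]='x' vs s[3]='l' (mismatch), s[1]='z' vs s[2]='b' (mismatch)
Palindrome: No


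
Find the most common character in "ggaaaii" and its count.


Input: 'ggaaaii'
Operation: tally each character
Counts: 'a':3, 'g':2, 'i':2
Maximum: 'a' appears 3 times


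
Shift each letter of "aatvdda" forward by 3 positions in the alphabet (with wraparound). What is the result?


Input: 'aatvdda', shift = 3
Operation: for each letter, (position + 3) mod 26
Mapping: 'a'(0+3=3)->'d', 'a'(0+3=3)->'d', 't'(19+3=22)->'w', 'v'(21+3=24)->'y', 'd'(3+3=6)->'g', 'd'(3+3=6)->'g', 'a'(0+3=3)->'d'
Result: ddwyggd


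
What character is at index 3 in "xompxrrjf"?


Input string: 'xompxrrjf'
Operation: get character at index 3
Index mapping: s[0]='x', s[1]='o', s[2]='m', s[3]='p'
Result: 'p'


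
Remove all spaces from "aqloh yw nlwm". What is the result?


Input string: 'aqloh yw nlwm'
Operation: remove all spaces
Words: 'aqloh', 'yw', 'nlwm'
Join without spaces: aqlohywnlwm


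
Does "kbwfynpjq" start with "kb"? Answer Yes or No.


Input string: 'kbwfynpjq'
Prefix to check: 'kb'
First 2 characters of input: 'kb'
Match: True
Result: Yes


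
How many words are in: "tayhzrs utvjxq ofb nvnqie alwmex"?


Input string: 'tayhzrs utvjxq ofb nvnqie alwmex'
Operation: split by spaces
Words found: 'tayhzrs', 'utvjxq', 'ofb', 'nvnqie', 'alwmex'
Word count: 5


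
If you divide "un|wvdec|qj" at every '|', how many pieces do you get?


Input string: 'un|wvdec|qj'
Delimiter: '|'
Split result: 'un', 'wvdec', 'qj'
Number of parts: 3


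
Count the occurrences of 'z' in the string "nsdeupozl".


Input string: 'nsdeupozl'
Target character: 'z'
Scan each position: s[7]='z'
Matches found at indices: 7
Total: 1


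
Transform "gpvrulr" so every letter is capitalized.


Input string: 'gpvrulr'
Operation: convert each letter to uppercase
Mapping: 'g'->'G', 'p'->'P', 'v'->'V', 'r'->'R', 'u'->'U', 'l'->'L', 'r'->'R'
Result: GPVRULR


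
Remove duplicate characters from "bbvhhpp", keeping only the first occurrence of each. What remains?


Input: 'bbvhhpp'
Operation: keep first occurrence of each character
Scan: s[0]='b' new -> keep; s[1]='b' seen -> skip; s[2]='v' new -> keep; s[3]='h' new -> keep; s[4]='h' seen -> skip; s[5]='p' new -> keep; s[6]='p' seen -> skip
Result: bvhp


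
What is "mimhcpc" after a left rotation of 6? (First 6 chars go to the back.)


Input: 'mimhcpc', shift = 6
Operation: split at index 6 and swap parts
Front part s[0:6] = 'mimhcp'
Back part s[6:] = 'c'
Rotated = back + front = 'c' + 'mimhcp'
Result: cmimhcp


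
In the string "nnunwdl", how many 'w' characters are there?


Input string: 'nnunwdl'
Target character: 'w'
Scan each position: s[4]='w'
Matches found at indices: 4
Total: 1


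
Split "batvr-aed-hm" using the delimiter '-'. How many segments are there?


Input string: 'batvr-aed-hm'
Delimiter: '-'
Split result: 'batvr', 'aed', 'hm'
Number of parts: 3


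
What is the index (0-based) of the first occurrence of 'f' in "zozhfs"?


Input string: 'zozhfs'
Target: 'f'
Scanning left to right: s[0]='z', s[1]='o', s[2]='z', s[3]='h', s[4]='f'
First match at index: 4


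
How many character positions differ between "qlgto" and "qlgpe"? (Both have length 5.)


String 1: 'qlgto'
String 2: 'qlgpe'
Compare each position: pos 0: 'q'=='q', pos 1: 'l'=='l', pos 2: 'g'=='g', pos 3: 't'!='p', pos 4: 'o'!='e'
Differing positions: 2
Hamming distance: 2


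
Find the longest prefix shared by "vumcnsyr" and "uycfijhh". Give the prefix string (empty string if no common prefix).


String 1: 'vumcnsyr'
String 2: 'uycfijhh'
Compare position by position:
pos 0: 'v' vs 'u' differ -> stop
Longest common prefix: "" (length 0)


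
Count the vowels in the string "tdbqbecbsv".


Input string: 'tdbqbecbsv'
Operation: count vowels (a, e, i, o, u)
Scan: s[0]='t', s[1]='d', s[2]='b', s[3]='q', s[4]='b', s[5]='e' (vowel), s[6]='c', s[7]='b', s[8]='s', s[9]='v'
Vowels found: 1
Result: 1


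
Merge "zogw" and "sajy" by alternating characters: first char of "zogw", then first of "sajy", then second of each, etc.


String 1: 'zogw'
String 2: 'sajy'
Operation: alternate characters
Pairs: 'z'+'s', 'o'+'a', 'g'+'j', 'w'+'y'
Result: zsoagjwy


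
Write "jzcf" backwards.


Input string: 'jzcf'
Operation: reverse character order
Original order: 'j' -> 'z' -> 'c' -> 'f'
Reversed order: 'f' -> 'c' -> 'z' -> 'j'
Result: fczj


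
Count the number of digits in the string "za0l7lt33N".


Input string: 'za0l7lt33N'
Operation: count digit characters (0-9)
Scan: 'z', 'a', '0'(digit), 'l', '7'(digit), 'l', 't', '3'(digit), '3'(digit), 'N'
Digits found: 4
Result: 4


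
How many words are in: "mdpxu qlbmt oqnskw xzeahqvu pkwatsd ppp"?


Input string: 'mdpxu qlbmt oqnskw xzeahqvu pkwatsd ppp'
Operation: split by spaces
Words found: 'mdpxu', 'qlbmt', 'oqnskw', 'xzeahqvu', 'pkwatsd', 'ppp'
Word count: 6


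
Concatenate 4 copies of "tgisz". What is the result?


Input string: 'tgisz'
Operation: repeat 4 times
Concatenation: 'tgisz' + 'tgisz' + 'tgisz' + 'tgisz'
Result: tgisztgisztgisztgisz


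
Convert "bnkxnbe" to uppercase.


Input string: 'bnkxnbe'
Operation: convert each letter to uppercase
Mapping: 'b'->'B', 'n'->'N', 'k'->'K', 'x'->'X', 'n'->'N', 'b'->'B', 'e'->'E'
Result: BNKXNBE


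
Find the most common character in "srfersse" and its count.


Input: 'srfersse'
Operation: tally each character
Counts: 'e':2, 'f':1, 'r':2, 's':3
Maximum: 's' appears 3 times


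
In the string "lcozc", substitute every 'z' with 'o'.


Input string: 'lcozc'
Operation: replace 'z' with 'o'
Positions of 'z': 3
After replacement: lcooc


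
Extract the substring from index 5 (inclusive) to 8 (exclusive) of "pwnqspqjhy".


Input string: 'pwnqspqjhy'
Operation: slice [5:8]
Extract characters: s[5]='p', s[6]='q', s[7]='j'
Result: pqj


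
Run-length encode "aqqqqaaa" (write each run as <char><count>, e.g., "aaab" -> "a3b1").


Input: 'aqqqqaaa'
Operation: identify consecutive runs
Runs: 'a' -> a1, 'qqqq' -> q4, 'aaa' -> a3
Encoded: a1q4a3


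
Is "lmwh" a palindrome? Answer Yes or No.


Input string: 'lmwh'
Reversed: 'hwml'
Compare pairs: s[0]='l' vs s[3]='h' (mismatch), s[1]='m' vs s[2]='w' (mismatch)
Palindrome: No


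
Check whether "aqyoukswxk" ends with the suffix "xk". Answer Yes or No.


Input string: 'aqyoukswxk'
Suffix to check: 'xk'
Last 2 characters of input: 'xk'
Match: True
Result: Yes


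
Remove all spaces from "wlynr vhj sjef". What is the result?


Input string: 'wlynr vhj sjef'
Operation: remove all spaces
Words: 'wlynr', 'vhj', 'sjef'
Join without spaces: wlynrvhjsjef


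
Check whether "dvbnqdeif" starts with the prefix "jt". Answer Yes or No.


Input string: 'dvbnqdeif'
Prefix to check: 'jt'
First 2 characters of input: 'dv'
Match: False
Result: No


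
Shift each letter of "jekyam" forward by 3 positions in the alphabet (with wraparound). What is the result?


Input: 'jekyam', shift = 3
Operation: for each letter, (position + 3) mod 26
Mapping: 'j'(9+3=12)->'m', 'e'(4+3=7)->'h', 'k'(10+3=13)->'n', 'y'(24+3=27, 27 mod 26=1)->'b', 'a'(0+3=3)->'d', 'm'(12+3=15)->'p'
Result: mhnbdp


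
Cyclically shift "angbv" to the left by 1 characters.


Input: 'angbv', shift = 1
Operation: split at index 1 and swap parts
Front part s[0:1] = 'a'
Back part s[1:] = 'ngbv'
Rotated = back + front = 'ngbv' + 'a'
Result: ngbva


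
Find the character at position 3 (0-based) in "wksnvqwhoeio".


Input string: 'wksnvqwhoeio'
Operation: get character at index 3
Index mapping: s[0]='w', s[1]='k', s[2]='s', s[3]='n'
Result: 'n'


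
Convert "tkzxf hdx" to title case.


Input string: 'tkzxf hdx'
Operation: capitalize first letter of each word
Word transformations: 'tkzxf'->'Tkzxf', 'hdx'->'Hdx'
Result: Tkzxf Hdx


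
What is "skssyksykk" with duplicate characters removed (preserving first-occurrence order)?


Input: 'skssyksykk'
Operation: keep first occurrence of each character
Scan: s[0]='s' new -> keep; s[1]='k' new -> keep; s[2]='s' seen -> skip; s[3]='s' seen -> skip; s[4]='y' new -> keep; s[5]='k' seen -> skip; s[6]='s' seen -> skip; s[7]='y' seen -> skip; s[8]='k' seen -> skip; s[9]='k' seen -> skip
Result: sky


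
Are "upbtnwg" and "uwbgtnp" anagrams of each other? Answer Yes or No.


String 1: 'upbtnwg' -> sorted: 'bgnptuw'
String 2: 'uwbgtnp' -> sorted: 'bgnptuw'
Compare sorted forms: 'bgnptuw' == 'bgnptuw'
Anagram: Yes


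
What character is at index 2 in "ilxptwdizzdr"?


Input string: 'ilxptwdizzdr'
Operation: get character at index 2
Index mapping: s[0]='i', s[1]='l', s[2]='x'
Result: 'x'


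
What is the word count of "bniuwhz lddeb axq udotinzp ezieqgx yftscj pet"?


Input string: 'bniuwhz lddeb axq udotinzp ezieqgx yftscj pet'
Operation: split by spaces
Words found: 'bniuwhz', 'lddeb', 'axq', 'udotinzp', 'ezieqgx', 'yftscj', 'pet'
Word count: 7


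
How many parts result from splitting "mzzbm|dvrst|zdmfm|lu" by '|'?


Input string: 'mzzbm|dvrst|zdmfm|lu'
Delimiter: '|'
Split result: 'mzzbm', 'dvrst', 'zdmfm', 'lu'
Number of parts: 4


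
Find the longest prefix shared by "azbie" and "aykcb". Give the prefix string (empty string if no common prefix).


String 1: 'azbie'
String 2: 'aykcb'
Compare position by position:
pos 0: 'a' vs 'a' match
pos 1: 'z' vs 'y' differ -> stop
Longest common prefix: "a" (length 1)


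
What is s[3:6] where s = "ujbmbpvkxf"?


Input string: 'ujbmbpvkxf'
Operation: slice [3:6]
Extract characters: s[3]='m', s[4]='b', s[5]='p'
Result: mbp


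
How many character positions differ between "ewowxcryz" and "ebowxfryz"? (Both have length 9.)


String 1: 'ewowxcryz'
String 2: 'ebowxfryz'
Compare each position: pos 0: 'e'=='e', pos 1: 'w'!='b', pos 2: 'o'=='o', pos 3: 'w'=='w', pos 4: 'x'=='x', pos 5: 'c'!='f', pos 6: 'r'=='r', pos 7: 'y'=='y', pos 8: 'z'=='z'
Differing positions: 2
Hamming distance: 2


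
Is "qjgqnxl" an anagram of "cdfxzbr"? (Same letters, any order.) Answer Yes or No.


String 1: 'cdfxzbr' -> sorted: 'bcdfrxz'
String 2: 'qjgqnxl' -> sorted: 'gjlnqqx'
Compare sorted forms: 'bcdfrxz' != 'gjlnqqx'
Anagram: No


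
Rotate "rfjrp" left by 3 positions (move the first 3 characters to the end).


Input: 'rfjrp', shift = 3
Operation: split at index 3 and swap parts
Front part s[0:3] = 'rfj'
Back part s[3:] = 'rp'
Rotated = back + front = 'rp' + 'rfj'
Result: rprfj


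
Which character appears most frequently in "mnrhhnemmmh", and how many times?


Input: 'mnrhhnemmmh'
Operation: tally each character
Counts: 'e':1, 'h':3, 'm':4, 'n':2, 'r':1
Maximum: 'm' appears 4 times


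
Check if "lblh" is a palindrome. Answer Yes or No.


Input string: 'lblh'
Reversed: 'hlbl'
Compare pairs: s[0]='l' vs s[3]='h' (mismatch), s[1]='b' vs s[2]='l' (mismatch)
Palindrome: No


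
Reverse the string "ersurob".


Input string: 'ersurob'
Operation: reverse character order
Original order: 'e' -> 'r' -> 's' -> 'u' -> 'r' -> 'o' -> 'b'
Reversed order: 'b' -> 'o' -> 'r' -> 'u' -> 's' -> 'r' -> 'e'
Result: borusre


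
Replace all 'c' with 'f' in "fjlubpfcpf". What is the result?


Input string: 'fjlubpfcpf'
Operation: replace 'c' with 'f'
Positions of 'c': 7
After replacement: fjlubpffpf


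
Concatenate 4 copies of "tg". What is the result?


Input string: 'tg'
Operation: repeat 4 times
Concatenation: 'tg' + 'tg' + 'tg' + 'tg'
Result: tgtgtgtg


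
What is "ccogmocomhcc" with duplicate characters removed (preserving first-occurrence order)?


Input: 'ccogmocomhcc'
Operation: keep first occurrence of each character
Scan: s[0]='c' new -> keep; s[1]='c' seen -> skip; s[2]='o' new -> keep; s[3]='g' new -> keep; s[4]='m' new -> keep; s[5]='o' seen -> skip; s[6]='c' seen -> skip; s[7]='o' seen -> skip; s[8]='m' seen -> skip; s[9]='h' new -> keep; s[10]='c' seen -> skip; s[11]='c' seen -> skip
Result: cogmh


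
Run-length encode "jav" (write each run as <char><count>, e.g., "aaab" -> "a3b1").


Input: 'jav'
Operation: identify consecutive runs
Runs: 'j' -> j1, 'a' -> a1, 'v' -> v1
Encoded: j1a1v1


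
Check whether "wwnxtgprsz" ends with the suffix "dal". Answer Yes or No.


Input string: 'wwnxtgprsz'
Suffix to check: 'dal'
Last 3 characters of input: 'rsz'
Match: False
Result: No


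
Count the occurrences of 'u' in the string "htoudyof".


Input string: 'htoudyof'
Target character: 'u'
Scan each position: s[3]='u'
Matches found at indices: 3
Total: 1


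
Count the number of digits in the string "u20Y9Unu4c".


Input string: 'u20Y9Unu4c'
Operation: count digit characters (0-9)
Scan: 'u', '2'(digit), '0'(digit), 'Y', '9'(digit), 'U', 'n', 'u', '4'(digit), 'c'
Digits found: 4
Result: 4


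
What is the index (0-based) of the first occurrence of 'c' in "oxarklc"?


Input string: 'oxarklc'
Target: 'c'
Scanning left to right: s[0]='o', s[1]='x', s[2]='a', s[3]='r', s[4]='k', s[5]='l', s[6]='c'
First match at index: 6


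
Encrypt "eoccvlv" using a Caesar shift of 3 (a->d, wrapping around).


Input: 'eoccvlv', shift = 3
Operation: for each letter, (position + 3) mod 26
Mapping: 'e'(4+3=7)->'h', 'o'(14+3=17)->'r', 'c'(2+3=5)->'f', 'c'(2+3=5)->'f', 'v'(21+3=24)->'y', 'l'(11+3=14)->'o', 'v'(21+3=24)->'y'
Result: hrffyoy


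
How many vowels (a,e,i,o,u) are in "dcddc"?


Input string: 'dcddc'
Operation: count vowels (a, e, i, o, u)
Scan: s[0]='d', s[1]='c', s[2]='d', s[3]='d', s[4]='c'
Vowels found: 0
Result: 0


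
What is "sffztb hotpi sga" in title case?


Input string: 'sffztb hotpi sga'
Operation: capitalize first letter of each word
Word transformations: 'sffztb'->'Sffztb', 'hotpi'->'Hotpi', 'sga'->'Sga'
Result: Sffztb Hotpi Sga


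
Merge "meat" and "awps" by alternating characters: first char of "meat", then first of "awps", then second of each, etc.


String 1: 'meat'
String 2: 'awps'
Operation: alternate characters
Pairs: 'm'+'a', 'e'+'w', 'a'+'p', 't'+'s'
Result: maewapts


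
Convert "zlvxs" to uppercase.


Input string: 'zlvxs'
Operation: convert each letter to uppercase
Mapping: 'z'->'Z', 'l'->'L', 'v'->'V', 'x'->'X', 's'->'S'
Result: ZLVXS


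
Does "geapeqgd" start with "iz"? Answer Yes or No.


Input string: 'geapeqgd'
Prefix to check: 'iz'
First 2 characters of input: 'ge'
Match: False
Result: No


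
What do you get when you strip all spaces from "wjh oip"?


Input string: 'wjh oip'
Operation: remove all spaces
Words: 'wjh', 'oip'
Join without spaces: wjhoip


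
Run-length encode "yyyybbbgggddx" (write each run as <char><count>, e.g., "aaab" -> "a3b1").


Input: 'yyyybbbgggddx'
Operation: identify consecutive runs
Runs: 'yyyy' -> y4, 'bbb' -> b3, 'ggg' -> g3, 'dd' -> d2, 'x' -> x1
Encoded: y4b3g3d2x1


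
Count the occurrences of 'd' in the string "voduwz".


Input string: 'voduwz'
Target character: 'd'
Scan each position: s[2]='d'
Matches found at indices: 2
Total: 1


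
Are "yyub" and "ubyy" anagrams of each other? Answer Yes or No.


String 1: 'yyub' -> sorted: 'buyy'
String 2: 'ubyy' -> sorted: 'buyy'
Compare sorted forms: 'buyy' == 'buyy'
Anagram: Yes


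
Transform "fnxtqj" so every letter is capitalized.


Input string: 'fnxtqj'
Operation: convert each letter to uppercase
Mapping: 'f'->'F', 'n'->'N', 'x'->'X', 't'->'T', 'q'->'Q', 'j'->'J'
Result: FNXTQJ


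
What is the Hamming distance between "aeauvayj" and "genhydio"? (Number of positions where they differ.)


String 1: 'aeauvayj'
String 2: 'genhydio'
Compare each position: pos 0: 'a'!='g', pos 1: 'e'=='e', pos 2: 'a'!='n', pos 3: 'u'!='h', pos 4: 'v'!='y', pos 5: 'a'!='d', pos 6: 'y'!='i', pos 7: 'j'!='o'
Differing positions: 7
Hamming distance: 7


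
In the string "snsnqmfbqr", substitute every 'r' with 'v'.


Input string: 'snsnqmfbqr'
Operation: replace 'r' with 'v'
Positions of 'r': 9
After replacement: snsnqmfbqv


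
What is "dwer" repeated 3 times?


Input string: 'dwer'
Operation: repeat 3 times
Concatenation: 'dwer' + 'dwer' + 'dwer'
Result: dwerdwerdwer


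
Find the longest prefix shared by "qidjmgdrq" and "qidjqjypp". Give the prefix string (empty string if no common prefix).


String 1: 'qidjmgdrq'
String 2: 'qidjqjypp'
Compare position by position:
pos 0: 'q' vs 'q' match
pos 1: 'i' vs 'i' match
pos 2: 'd' vs 'd' match
pos 3: 'j' vs 'j' match
pos 4: 'm' vs 'q' differ -> stop
Longest common prefix: "qidj" (length 4)


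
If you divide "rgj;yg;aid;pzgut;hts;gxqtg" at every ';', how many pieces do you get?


Input string: 'rgj;yg;aid;pzgut;hts;gxqtg'
Delimiter: ';'
Split result: 'rgj', 'yg', 'aid', 'pzgut', 'hts', 'gxqtg'
Number of parts: 6


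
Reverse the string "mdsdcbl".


Input string: 'mdsdcbl'
Operation: reverse character order
Original order: 'm' -> 'd' -> 's' -> 'd' -> 'c' -> 'b' -> 'l'
Reversed order: 'l' -> 'b' -> 'c' -> 'd' -> 's' -> 'd' -> 'm'
Result: lbcdsdm


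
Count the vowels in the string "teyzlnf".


Input string: 'teyzlnf'
Operation: count vowels (a, e, i, o, u)
Scan: s[0]='t', s[1]='e' (vowel), s[2]='y', s[3]='z', s[4]='l', s[5]='n', s[6]='f'
Vowels found: 1
Result: 1


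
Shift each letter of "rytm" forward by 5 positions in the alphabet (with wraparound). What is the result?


Input: 'rytm', shift = 5
Operation: for each letter, (position + 5) mod 26
Mapping: 'r'(17+5=22)->'w', 'y'(24+5=29, 29 mod 26=3)->'d', 't'(19+5=24)->'y', 'm'(12+5=17)->'r'
Result: wdyr


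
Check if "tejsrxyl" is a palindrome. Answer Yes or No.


Input string: 'tejsrxyl'
Reversed: 'lyxrsjet'
Compare pairs: s[0]='t' vs s[7]='l' (mismatch), s[1]='e' vs s[6]='y' (mismatch), s[2]='j' vs s[5]='x' (mismatch), s[3]='s' vs s[4]='r' (mismatch)
Palindrome: No


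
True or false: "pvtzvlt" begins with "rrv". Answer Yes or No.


Input string: 'pvtzvlt'
Prefix to check: 'rrv'
First 3 characters of input: 'pvt'
Match: False
Result: No


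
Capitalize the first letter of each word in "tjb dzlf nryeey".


Input string: 'tjb dzlf nryeey'
Operation: capitalize first letter of each word
Word transformations: 'tjb'->'Tjb', 'dzlf'->'Dzlf', 'nryeey'->'Nryeey'
Result: Tjb Dzlf Nryeey


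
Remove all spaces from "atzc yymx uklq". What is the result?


Input string: 'atzc yymx uklq'
Operation: remove all spaces
Words: 'atzc', 'yymx', 'uklq'
Join without spaces: atzcyymxuklq


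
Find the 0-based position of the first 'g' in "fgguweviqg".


Input string: 'fgguweviqg'
Target: 'g'
Scanning left to right: s[0]='f', s[1]='g'
First match at index: 1


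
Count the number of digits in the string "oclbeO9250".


Input string: 'oclbeO9250'
Operation: count digit characters (0-9)
Scan: 'o', 'c', 'l', 'b', 'e', 'O', '9'(digit), '2'(digit), '5'(digit), '0'(digit)
Digits found: 4
Result: 4


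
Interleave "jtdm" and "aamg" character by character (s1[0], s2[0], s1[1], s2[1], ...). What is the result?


String 1: 'jtdm'
String 2: 'aamg'
Operation: alternate characters
Pairs: 'j'+'a', 't'+'a', 'd'+'m', 'm'+'g'
Result: jatadmmg


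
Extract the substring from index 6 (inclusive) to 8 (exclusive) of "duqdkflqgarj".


Input string: 'duqdkflqgarj'
Operation: slice [6:8]
Extract characters: s[6]='l', s[7]='q'
Result: lq


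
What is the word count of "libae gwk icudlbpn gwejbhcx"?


Input string: 'libae gwk icudlbpn gwejbhcx'
Operation: split by spaces
Words found: 'libae', 'gwk', 'icudlbpn', 'gwejbhcx'
Word count: 4


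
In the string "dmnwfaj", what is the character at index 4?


Input string: 'dmnwfaj'
Operation: get character at index 4
Index mapping: s[0]='d', s[1]='m', s[2]='n', s[3]='w', s[4]='f'
Result: 'f'


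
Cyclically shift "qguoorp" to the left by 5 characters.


Input: 'qguoorp', shift = 5
Operation: split at index 5 and swap parts
Front part s[0:5] = 'qguoo'
Back part s[5:] = 'rp'
Rotated = back + front = 'rp' + 'qguoo'
Result: rpqguoo


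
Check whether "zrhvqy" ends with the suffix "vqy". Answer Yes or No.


Input string: 'zrhvqy'
Suffix to check: 'vqy'
Last 3 characters of input: 'vqy'
Match: True
Result: Yes


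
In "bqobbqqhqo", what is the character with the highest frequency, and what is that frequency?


Input: 'bqobbqqhqo'
Operation: tally each character
Counts: 'b':3, 'h':1, 'o':2, 'q':4
Maximum: 'q' appears 4 times


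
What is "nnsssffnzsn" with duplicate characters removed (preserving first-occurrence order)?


Input: 'nnsssffnzsn'
Operation: keep first occurrence of each character
Scan: s[0]='n' new -> keep; s[1]='n' seen -> skip; s[2]='s' new -> keep; s[3]='s' seen -> skip; s[4]='s' seen -> skip; s[5]='f' new -> keep; s[6]='f' seen -> skip; s[7]='n' seen -> skip; s[8]='z' new -> keep; s[9]='s' seen -> skip; s[10]='n' seen -> skip
Result: nsfz


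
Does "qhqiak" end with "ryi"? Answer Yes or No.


Input string: 'qhqiak'
Suffix to check: 'ryi'
Last 3 characters of input: 'iak'
Match: False
Result: No


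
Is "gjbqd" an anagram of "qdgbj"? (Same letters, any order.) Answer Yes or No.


String 1: 'qdgbj' -> sorted: 'bdgjq'
String 2: 'gjbqd' -> sorted: 'bdgjq'
Compare sorted forms: 'bdgjq' == 'bdgjq'
Anagram: Yes


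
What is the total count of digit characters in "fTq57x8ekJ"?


Input string: 'fTq57x8ekJ'
Operation: count digit characters (0-9)
Scan: 'f', 'T', 'q', '5'(digit), '7'(digit), 'x', '8'(digit), 'e', 'k', 'J'
Digits found: 3
Result: 3


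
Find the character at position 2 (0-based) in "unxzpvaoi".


Input string: 'unxzpvaoi'
Operation: get character at index 2
Index mapping: s[0]='u', s[1]='n', s[2]='x'
Result: 'x'


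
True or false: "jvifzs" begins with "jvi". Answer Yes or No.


Input string: 'jvifzs'
Prefix to check: 'jvi'
First 3 characters of input: 'jvi'
Match: True
Result: Yes


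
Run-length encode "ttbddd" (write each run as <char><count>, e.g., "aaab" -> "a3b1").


Input: 'ttbddd'
Operation: identify consecutive runs
Runs: 'tt' -> t2, 'b' -> b1, 'ddd' -> d3
Encoded: t2b1d3


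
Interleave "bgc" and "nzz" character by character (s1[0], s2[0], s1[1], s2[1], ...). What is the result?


String 1: 'bgc'
String 2: 'nzz'
Operation: alternate characters
Pairs: 'b'+'n', 'g'+'z', 'c'+'z'
Result: bngzcz


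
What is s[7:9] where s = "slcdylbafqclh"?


Input string: 'slcdylbafqclh'
Operation: slice [7:9]
Extract characters: s[7]='a', s[8]='f'
Result: af


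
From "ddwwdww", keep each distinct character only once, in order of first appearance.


Input: 'ddwwdww'
Operation: keep first occurrence of each character
Scan: s[0]='d' new -> keep; s[1]='d' seen -> skip; s[2]='w' new -> keep; s[3]='w' seen -> skip; s[4]='d' seen -> skip; s[5]='w' seen -> skip; s[6]='w' seen -> skip
Result: dw
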